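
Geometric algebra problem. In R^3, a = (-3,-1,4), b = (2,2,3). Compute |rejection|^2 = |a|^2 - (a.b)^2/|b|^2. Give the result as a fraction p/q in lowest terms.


|a|^2 = (-3)^2 + (-1)^2 + 4^2 = 26
|b|^2 = 2^2 + 2^2 + 3^2 = 17
a . b = (-3)*2 + (-1)*2 + 4*3 = 4
(a.b)^2 = 4^2 = 16
|rej|^2 = 26 - 16/17
= (442 - 16)/17
= 426/17
In lowest terms: 426/17


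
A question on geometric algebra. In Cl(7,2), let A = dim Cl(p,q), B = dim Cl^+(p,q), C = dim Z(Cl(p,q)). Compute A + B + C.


n = 7 + 2 = 9
Total dim = 2^9 = 512
Even subalgebra dim = 2^8 = 256
n is odd, so center dim = 2
Sum = 512 + 256 + 2 = 770


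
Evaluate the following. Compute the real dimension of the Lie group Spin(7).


Spin(n) double-covers SO(n); both have Lie algebra so(n) of dimension n(n-1)/2.
n = 7
n(n-1) = 7 * 6 = 42
dim Spin(7) = 42/2 = 21


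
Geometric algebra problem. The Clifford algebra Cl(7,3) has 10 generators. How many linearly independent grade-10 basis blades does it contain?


Number of grade-k basis blades in Cl(p,q) with n = p + q is C(n, k).
n = 7 + 3 = 10
C(10, 10) = 10! / (10! * 0!)
= 3628800 / (3628800 * 1)
= 1


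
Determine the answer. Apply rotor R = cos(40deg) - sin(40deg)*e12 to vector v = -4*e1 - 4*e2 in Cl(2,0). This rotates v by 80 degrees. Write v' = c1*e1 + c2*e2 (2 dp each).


Rotor R = cos(40deg) - sin(40deg)*e12
Rotation angle theta = 2 * 40 = 80 degrees
v' = R*v*~R rotates v by theta.
cos(80deg) = 0.1736, sin(80deg) = 0.9848
v'_1 = -4*cos(80deg) - (-4)*sin(80deg)
= -4*0.1736 - (-4)*0.9848
= 3.24
v'_2 = -4*sin(80deg) + (-4)*cos(80deg)
= -4*0.9848 + (-4)*0.1736
= -4.63
v' = 3.24*e1 - 4.63*e2


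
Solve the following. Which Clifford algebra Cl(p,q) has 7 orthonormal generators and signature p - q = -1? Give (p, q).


We need p + q = 7 and p - q = -1.
Adding: 2p = 7 + (-1) = 6, so p = 3.
Then q = 7 - 3 = 4.
(p, q) = (3, 4)


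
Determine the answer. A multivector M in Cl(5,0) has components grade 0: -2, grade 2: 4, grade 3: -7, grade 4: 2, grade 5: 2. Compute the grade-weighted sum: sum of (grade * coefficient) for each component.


Grade-weighted sum = sum of grade_k * coefficient_k
0*(-2) = 0
2*4 = 8
3*(-7) = -21
4*2 = 8
5*2 = 10
Total = 0 + 8 + (-21) + 8 + 10 = 5


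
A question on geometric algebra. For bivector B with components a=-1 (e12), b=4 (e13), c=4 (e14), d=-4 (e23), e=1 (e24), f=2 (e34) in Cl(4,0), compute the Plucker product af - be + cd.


Plucker relation: af - be + cd
a*f = (-1)*2 = -2
b*e = 4*1 = 4
c*d = 4*(-4) = -16
af - be + cd = -2 - 4 + (-16)
= -22


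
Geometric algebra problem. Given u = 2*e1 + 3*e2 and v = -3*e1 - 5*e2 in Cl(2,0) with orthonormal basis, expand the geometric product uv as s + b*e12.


Expand: (2*e1 + 3*e2)(-3*e1 - 5*e2)
= 2*(-3)*e1e1 + 2*(-5)*e1e2 + 3*(-3)*e2e1 + 3*(-5)*e2e2
Using e1^2 = e2^2 = 1, e2e1 = -e1e2:
Scalar part s = 2*(-3) + 3*(-5) = -6 + (-15) = -21
Bivector part b = 2*(-5) - 3*(-3) = -10 - (-9) = -1
uv = -21 - 1*e12


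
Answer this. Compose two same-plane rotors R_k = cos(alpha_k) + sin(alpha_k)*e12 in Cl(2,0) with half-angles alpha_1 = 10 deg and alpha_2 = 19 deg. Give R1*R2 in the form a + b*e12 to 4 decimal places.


Same-plane rotors commute and their half-angles add:
R1*R2 = cos(a1 + a2) + sin(a1 + a2)*e12.
a1 + a2 = 10 + 19 = 29 deg
cos(29 deg) = 0.8746
sin(29 deg) = 0.4848
R1*R2 = 0.8746 + 0.4848*e12


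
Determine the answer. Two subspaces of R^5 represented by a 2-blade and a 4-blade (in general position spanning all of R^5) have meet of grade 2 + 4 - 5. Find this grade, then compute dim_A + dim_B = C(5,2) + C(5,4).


Meet grade = grade(A) + grade(B) - n
= 2 + 4 - 5 = 1
C(5,2) = 10
C(5,4) = 5
dim_A + dim_B = 10 + 5 = 15


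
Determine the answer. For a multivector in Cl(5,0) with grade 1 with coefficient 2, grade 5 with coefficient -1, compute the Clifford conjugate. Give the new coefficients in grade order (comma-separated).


Clifford conjugate sign for grade k: (-1)^(k(k+1)/2)
Grade 1: (-1)^(1*2/2) = (-1)^1 = -1, coeff 2 -> -2
Grade 5: (-1)^(5*6/2) = (-1)^15 = -1, coeff -1 -> 1
Conjugated coefficients: -2, 1


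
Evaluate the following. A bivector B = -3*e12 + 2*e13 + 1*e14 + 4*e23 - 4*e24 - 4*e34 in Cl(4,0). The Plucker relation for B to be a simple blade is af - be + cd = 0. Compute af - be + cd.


Plucker relation: af - be + cd
a*f = (-3)*(-4) = 12
b*e = 2*(-4) = -8
c*d = 1*4 = 4
af - be + cd = 12 - (-8) + 4
= 24


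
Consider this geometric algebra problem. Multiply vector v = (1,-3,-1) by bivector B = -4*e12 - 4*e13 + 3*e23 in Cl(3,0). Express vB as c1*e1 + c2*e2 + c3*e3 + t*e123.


vB has grade-1 (vector) and grade-3 (trivector) parts: vB = (v _| B) + (v ^ B).
Vector part <vB>_1:
  e1: -v2*b12 - v3*b13 = -(-3)*(-4) - (-1)*(-4) = -16
  e2: v1*b12 - v3*b23 = (1)*(-4) - (-1)*(3) = -1
  e3: v1*b13 + v2*b23 = (1)*(-4) + (-3)*(3) = -13
Trivector part <vB>_3:
  e123: v1*b23 - v2*b13 + v3*b12 = (1)*(3) - (-3)*(-4) + (-1)*(-4) = -5
vB = -16*e1 - 1*e2 - 13*e3 - 5*e123


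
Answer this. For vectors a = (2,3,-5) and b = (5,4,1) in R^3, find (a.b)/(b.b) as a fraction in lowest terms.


Projection coefficient = (a . b) / (b . b)
a . b = 2*5 + 3*4 + (-5)*1
= 10 + 12 + (-5) = 17
b . b = 5^2 + 4^2 + 1^2
= 25 + 16 + 1 = 42
Coefficient = 17/42
In lowest terms: 17/42


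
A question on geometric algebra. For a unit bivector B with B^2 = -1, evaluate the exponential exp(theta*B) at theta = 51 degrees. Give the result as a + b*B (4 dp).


For a unit bivector B with B^2 = -1, the exponential series gives
e^(theta*B) = cos(theta) + sin(theta)*B (the GA analogue of Euler's formula).
theta = 51 degrees = 0.890118 rad
cos(51 deg) = 0.6293
sin(51 deg) = 0.7771
exp(theta*B) = 0.6293 + 0.7771*B


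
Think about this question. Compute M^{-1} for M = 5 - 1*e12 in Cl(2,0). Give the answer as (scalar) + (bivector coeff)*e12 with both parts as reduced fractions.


M = 5 - 1*e12, where e12^2 = -1.
Since M commutes with its reverse ~M = a - b*e12, M * ~M = a^2 - b^2*e12^2 = a^2 + b^2.
So M^{-1} = ~M / (a^2 + b^2) = (a - b*e12)/(a^2 + b^2).
a^2 + b^2 = 25 + 1 = 26
Scalar part = 5/26 = 5/26
Bivector coeff = 1/26 = 1/26
M^{-1} = 5/26 + 1/26*e12


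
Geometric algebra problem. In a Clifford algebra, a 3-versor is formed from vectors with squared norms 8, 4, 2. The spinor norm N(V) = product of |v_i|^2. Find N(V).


Spinor norm N(V) = |v1|^2 * |v2|^2 * ... * |v3|^2
= 8 * 4 * 2
Running product: 8, 32, 64
N(V) = 64


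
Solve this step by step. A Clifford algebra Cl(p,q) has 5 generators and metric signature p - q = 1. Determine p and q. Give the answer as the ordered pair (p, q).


We need p + q = 5 and p - q = 1.
Adding: 2p = 5 + 1 = 6, so p = 3.
Then q = 5 - 3 = 2.
(p, q) = (3, 2)


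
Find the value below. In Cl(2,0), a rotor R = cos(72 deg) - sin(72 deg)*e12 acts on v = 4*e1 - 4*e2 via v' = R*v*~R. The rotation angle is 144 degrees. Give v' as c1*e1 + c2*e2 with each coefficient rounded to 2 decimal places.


Rotor R = cos(72deg) - sin(72deg)*e12
Rotation angle theta = 2 * 72 = 144 degrees
v' = R*v*~R rotates v by theta.
cos(144deg) = -0.8090, sin(144deg) = 0.5878
v'_1 = 4*cos(144deg) - (-4)*sin(144deg)
= 4*(-0.8090) - (-4)*0.5878
= -0.88
v'_2 = 4*sin(144deg) + (-4)*cos(144deg)
= 4*0.5878 + (-4)*(-0.8090)
= 5.59
v' = -0.88*e1 + 5.59*e2


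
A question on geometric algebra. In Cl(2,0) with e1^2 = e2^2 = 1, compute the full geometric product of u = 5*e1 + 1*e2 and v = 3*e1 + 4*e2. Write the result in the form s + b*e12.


Expand: (5*e1 + 1*e2)(3*e1 + 4*e2)
= 5*3*e1e1 + 5*4*e1e2 + 1*3*e2e1 + 1*4*e2e2
Using e1^2 = e2^2 = 1, e2e1 = -e1e2:
Scalar part s = 5*3 + 1*4 = 15 + 4 = 19
Bivector part b = 5*4 - 1*3 = 20 - 3 = 17
uv = 19 + 17*e12


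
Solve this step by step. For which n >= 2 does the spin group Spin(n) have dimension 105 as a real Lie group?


dim Spin(n) = dim so(n) = n(n-1)/2.
Solve n(n-1)/2 = 105, i.e. n^2 - n - 210 = 0.
Discriminant = 1 + 8*105 = 841
n = (1 + sqrt(841))/2 = (1 + 29)/2 = 15


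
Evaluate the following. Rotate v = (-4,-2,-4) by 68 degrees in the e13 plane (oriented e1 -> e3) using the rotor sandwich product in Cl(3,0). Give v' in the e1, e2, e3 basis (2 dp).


Rotor R = cos(34deg) - sin(34deg)*e13
Rotation angle theta = 2 * 34 = 68 degrees in the e13 plane (e1 -> e3).
The component perpendicular to the plane (e2) is invariant: v'_2 = v2 = -2.00
cos(68deg) = 0.3746, sin(68deg) = 0.9272
v'_1 = v1*cos(theta) - v3*sin(theta) = -4*0.3746 - (-4)*0.9272 = 2.21
v'_3 = v1*sin(theta) + v3*cos(theta) = -4*0.9272 + (-4)*0.3746 = -5.21
v' = 2.21*e1 - 2.00*e2 - 5.21*e3


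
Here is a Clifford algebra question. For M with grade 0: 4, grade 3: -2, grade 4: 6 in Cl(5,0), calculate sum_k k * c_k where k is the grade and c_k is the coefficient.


Grade-weighted sum = sum of grade_k * coefficient_k
0*4 = 0
3*(-2) = -6
4*6 = 24
Total = 0 + (-6) + 24 = 18


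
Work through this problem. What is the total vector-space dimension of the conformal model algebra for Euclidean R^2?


The conformal model of R^2 uses Cl(3,1): the 2 Euclidean generators plus two extra orthogonal generators e+ (e+^2 = +1) and e- (e-^2 = -1), from which the null vectors e0, einf are built.
Number of generators m = 2 + 2 = 4.
dim Cl(p,q) = 2^m = 2^4 = 16


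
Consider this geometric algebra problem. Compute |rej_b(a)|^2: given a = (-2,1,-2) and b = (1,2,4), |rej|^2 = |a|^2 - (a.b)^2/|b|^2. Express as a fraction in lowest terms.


|a|^2 = (-2)^2 + 1^2 + (-2)^2 = 9
|b|^2 = 1^2 + 2^2 + 4^2 = 21
a . b = (-2)*1 + 1*2 + (-2)*4 = -8
(a.b)^2 = (-8)^2 = 64
|rej|^2 = 9 - 64/21
= (189 - 64)/21
= 125/21
In lowest terms: 125/21


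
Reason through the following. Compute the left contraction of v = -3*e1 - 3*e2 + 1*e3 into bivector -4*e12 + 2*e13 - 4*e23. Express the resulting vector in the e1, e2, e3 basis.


Left contraction v _| B = <vB>_1 (grade-1 part of the geometric product vB).
Using e1_|e12 = e2, e2_|e12 = -e1, e1_|e13 = e3, e3_|e13 = -e1, e2_|e23 = e3, e3_|e23 = -e2:
e1 coeff: -v2*b12 - v3*b13 = -(-3)*(-4) - (1)*(2) = -14
e2 coeff: v1*b12 - v3*b23 = (-3)*(-4) - (1)*(-4) = 16
e3 coeff: v1*b13 + v2*b23 = (-3)*(2) + (-3)*(-4) = 6
v _| B = -14*e1 + 16*e2 + 6*e3


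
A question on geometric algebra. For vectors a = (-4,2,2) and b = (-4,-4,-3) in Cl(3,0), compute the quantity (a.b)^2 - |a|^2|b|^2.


a . b = (-4)*(-4) + 2*(-4) + 2*(-3)
= 16 + (-8) + (-6) = 2
|a|^2 = (-4)^2 + 2^2 + 2^2 = 24
|b|^2 = (-4)^2 + (-4)^2 + (-3)^2 = 41
(a.b)^2 = 2^2 = 4
|a|^2 * |b|^2 = 24 * 41 = 984
Result = 4 - 984 = -980


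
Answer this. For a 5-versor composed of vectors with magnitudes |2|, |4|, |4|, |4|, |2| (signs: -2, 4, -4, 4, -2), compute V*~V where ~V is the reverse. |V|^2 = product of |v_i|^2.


Each vector v_i has |v_i|^2 = s_i^2
Squared scales: (-2)^2 = 4, 4^2 = 16, (-4)^2 = 16, 4^2 = 16, (-2)^2 = 4
|V|^2 = 4 * 16 * 16 * 16 * 4
= 65536


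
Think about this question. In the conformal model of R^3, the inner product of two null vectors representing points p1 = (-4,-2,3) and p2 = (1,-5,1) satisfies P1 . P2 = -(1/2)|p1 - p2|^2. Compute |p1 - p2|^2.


p1 - p2 = (-5, 3, 2)
|p1 - p2|^2 = (-5)^2 + 3^2 + 2^2
= 25 + 9 + 4
= 38


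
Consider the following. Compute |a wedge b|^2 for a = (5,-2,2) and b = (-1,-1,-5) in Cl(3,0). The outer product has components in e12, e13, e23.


a wedge b = (a1*b2 - a2*b1)*e12 + (a1*b3 - a3*b1)*e13 + (a2*b3 - a3*b2)*e23
e12 coeff: 5*(-1) - (-2)*(-1) = -5 - 2 = -7
e13 coeff: 5*(-5) - 2*(-1) = -25 - (-2) = -23
e23 coeff: (-2)*(-5) - 2*(-1) = 10 - (-2) = 12
|a wedge b|^2 = (-7)^2 + (-23)^2 + 12^2
= 49 + 529 + 144
= 722


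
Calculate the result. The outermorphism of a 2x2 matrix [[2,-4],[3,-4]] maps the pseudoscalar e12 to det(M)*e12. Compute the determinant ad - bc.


The outermorphism of a linear map f sends e1^e2 to f(e1)^f(e2).
f(e1) = 2*e1 + 3*e2
f(e2) = -4*e1 - 4*e2
f(e1) ^ f(e2) = (2*e1 + 3*e2) ^ (-4*e1 - 4*e2)
= 2*(-4)*e12 + 3*(-4)*e21
= (-8 - (-12))*e12
= 4*e12
Coefficient = 4


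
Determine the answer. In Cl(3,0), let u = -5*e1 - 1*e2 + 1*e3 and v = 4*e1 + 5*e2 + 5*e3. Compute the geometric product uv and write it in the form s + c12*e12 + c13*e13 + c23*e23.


In Cl(3,0): e_i^2 = 1, e_ie_j = -e_je_i for i != j.
Scalar part = u . v = (-5)*4 + (-1)*5 + 1*5
= -20 + (-5) + 5 = -20
e12 coeff = (-5)*5 - (-1)*4 = -25 - (-4) = -21
e13 coeff = (-5)*5 - 1*4 = -25 - 4 = -29
e23 coeff = (-1)*5 - 1*5 = -5 - 5 = -10
uv = -20 - 21*e12 - 29*e13 - 10*e23


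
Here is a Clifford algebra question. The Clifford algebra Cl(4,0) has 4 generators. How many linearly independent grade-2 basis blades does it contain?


Number of grade-k basis blades in Cl(p,q) with n = p + q is C(n, k).
n = 4 + 0 = 4
C(4, 2) = 4! / (2! * 2!)
= 24 / (2 * 2)
= 6


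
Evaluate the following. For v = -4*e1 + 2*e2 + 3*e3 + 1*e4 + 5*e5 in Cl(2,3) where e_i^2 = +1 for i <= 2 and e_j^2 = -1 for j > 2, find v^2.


v^2 = sum of c_i^2 * e_i^2
Positive signature terms (e_i^2 = +1): (-4)^2 + 2^2 = 20
Negative signature terms (e_j^2 = -1): 3^2 + 1^2 + 5^2 = 35
v^2 = 20 - 35 = -15


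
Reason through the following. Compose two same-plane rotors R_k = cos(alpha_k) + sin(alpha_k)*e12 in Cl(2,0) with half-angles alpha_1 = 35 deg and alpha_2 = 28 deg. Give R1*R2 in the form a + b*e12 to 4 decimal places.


Same-plane rotors commute and their half-angles add:
R1*R2 = cos(a1 + a2) + sin(a1 + a2)*e12.
a1 + a2 = 35 + 28 = 63 deg
cos(63 deg) = 0.4540
sin(63 deg) = 0.8910
R1*R2 = 0.4540 + 0.8910*e12


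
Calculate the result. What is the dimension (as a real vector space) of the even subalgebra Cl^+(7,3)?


Even subalgebra dimension = 2^(n-1)
n = 7 + 3 = 10
2^(10 - 1) = 2^9 = 512
Verification: sum of C(10,k) for even k = 1 + 45 + 210 + 210 + 45 + 1 = 512
Result = 512


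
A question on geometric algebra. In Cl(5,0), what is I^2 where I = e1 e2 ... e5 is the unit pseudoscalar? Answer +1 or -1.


The pseudoscalar I = e1...e_n (product of all n generators) of Cl(p,q) satisfies I^2 = (-1)^(q + n(n-1)/2).
p = 5, q = 0, n = p + q = 5
n(n-1)/2 = 5 * 4 / 2 = 10
Exponent = q + n(n-1)/2 = 0 + 10 = 10
I^2 = (-1)^10 = +1


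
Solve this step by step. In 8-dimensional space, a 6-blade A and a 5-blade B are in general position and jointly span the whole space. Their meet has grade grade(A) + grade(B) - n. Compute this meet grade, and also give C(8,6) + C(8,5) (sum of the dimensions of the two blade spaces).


Meet grade = grade(A) + grade(B) - n
= 6 + 5 - 8 = 3
C(8,6) = 28
C(8,5) = 56
dim_A + dim_B = 28 + 56 = 84


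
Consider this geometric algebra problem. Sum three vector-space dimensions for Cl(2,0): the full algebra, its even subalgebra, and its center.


n = 2 + 0 = 2
Total dim = 2^2 = 4
Even subalgebra dim = 2^1 = 2
n is even, so center dim = 1
Sum = 4 + 2 + 1 = 7


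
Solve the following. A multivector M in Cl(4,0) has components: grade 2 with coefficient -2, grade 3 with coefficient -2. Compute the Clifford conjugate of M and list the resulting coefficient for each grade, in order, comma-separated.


Clifford conjugate sign for grade k: (-1)^(k(k+1)/2)
Grade 2: (-1)^(2*3/2) = (-1)^3 = -1, coeff -2 -> 2
Grade 3: (-1)^(3*4/2) = (-1)^6 = 1, coeff -2 -> -2
Conjugated coefficients: 2, -2


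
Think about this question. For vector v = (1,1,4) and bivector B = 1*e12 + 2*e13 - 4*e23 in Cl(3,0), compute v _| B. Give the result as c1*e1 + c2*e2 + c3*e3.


Left contraction v _| B = <vB>_1 (grade-1 part of the geometric product vB).
Using e1_|e12 = e2, e2_|e12 = -e1, e1_|e13 = e3, e3_|e13 = -e1, e2_|e23 = e3, e3_|e23 = -e2:
e1 coeff: -v2*b12 - v3*b13 = -(1)*(1) - (4)*(2) = -9
e2 coeff: v1*b12 - v3*b23 = (1)*(1) - (4)*(-4) = 17
e3 coeff: v1*b13 + v2*b23 = (1)*(2) + (1)*(-4) = -2
v _| B = -9*e1 + 17*e2 - 2*e3


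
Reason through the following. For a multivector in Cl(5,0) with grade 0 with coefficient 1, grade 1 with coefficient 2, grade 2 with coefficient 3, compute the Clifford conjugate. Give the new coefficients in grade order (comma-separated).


Clifford conjugate sign for grade k: (-1)^(k(k+1)/2)
Grade 0: (-1)^(0*1/2) = (-1)^0 = 1, coeff 1 -> 1
Grade 1: (-1)^(1*2/2) = (-1)^1 = -1, coeff 2 -> -2
Grade 2: (-1)^(2*3/2) = (-1)^3 = -1, coeff 3 -> -3
Conjugated coefficients: 1, -2, -3


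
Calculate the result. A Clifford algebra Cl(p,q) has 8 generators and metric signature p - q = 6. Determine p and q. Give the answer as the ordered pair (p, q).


We need p + q = 8 and p - q = 6.
Adding: 2p = 8 + 6 = 14, so p = 7.
Then q = 8 - 7 = 1.
(p, q) = (7, 1)


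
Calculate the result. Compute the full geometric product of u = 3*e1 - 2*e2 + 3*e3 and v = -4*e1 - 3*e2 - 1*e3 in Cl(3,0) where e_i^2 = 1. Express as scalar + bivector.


In Cl(3,0): e_i^2 = 1, e_ie_j = -e_je_i for i != j.
Scalar part = u . v = 3*(-4) + (-2)*(-3) + 3*(-1)
= -12 + 6 + (-3) = -9
e12 coeff = 3*(-3) - (-2)*(-4) = -9 - 8 = -17
e13 coeff = 3*(-1) - 3*(-4) = -3 - (-12) = 9
e23 coeff = (-2)*(-1) - 3*(-3) = 2 - (-9) = 11
uv = -9 - 17*e12 + 9*e13 + 11*e23


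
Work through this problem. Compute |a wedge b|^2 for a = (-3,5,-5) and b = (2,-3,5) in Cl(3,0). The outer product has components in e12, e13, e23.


a wedge b = (a1*b2 - a2*b1)*e12 + (a1*b3 - a3*b1)*e13 + (a2*b3 - a3*b2)*e23
e12 coeff: (-3)*(-3) - 5*2 = 9 - 10 = -1
e13 coeff: (-3)*5 - (-5)*2 = -15 - (-10) = -5
e23 coeff: 5*5 - (-5)*(-3) = 25 - 15 = 10
|a wedge b|^2 = (-1)^2 + (-5)^2 + 10^2
= 1 + 25 + 100
= 126


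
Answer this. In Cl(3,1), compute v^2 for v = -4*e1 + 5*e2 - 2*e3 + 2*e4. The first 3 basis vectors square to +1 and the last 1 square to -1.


v^2 = sum of c_i^2 * e_i^2
Positive signature terms (e_i^2 = +1): (-4)^2 + 5^2 + (-2)^2 = 45
Negative signature terms (e_j^2 = -1): 2^2 = 4
v^2 = 45 - 4 = 41


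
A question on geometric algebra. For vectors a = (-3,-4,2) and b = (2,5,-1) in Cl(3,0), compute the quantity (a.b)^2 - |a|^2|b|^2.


a . b = (-3)*2 + (-4)*5 + 2*(-1)
= -6 + (-20) + (-2) = -28
|a|^2 = (-3)^2 + (-4)^2 + 2^2 = 29
|b|^2 = 2^2 + 5^2 + (-1)^2 = 30
(a.b)^2 = (-28)^2 = 784
|a|^2 * |b|^2 = 29 * 30 = 870
Result = 784 - 870 = -86


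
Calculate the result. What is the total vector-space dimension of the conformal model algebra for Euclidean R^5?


The conformal model of R^5 uses Cl(6,1): the 5 Euclidean generators plus two extra orthogonal generators e+ (e+^2 = +1) and e- (e-^2 = -1), from which the null vectors e0, einf are built.
Number of generators m = 5 + 2 = 7.
dim Cl(p,q) = 2^m = 2^7 = 128


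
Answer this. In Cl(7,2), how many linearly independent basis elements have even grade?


Even subalgebra dimension = 2^(n-1)
n = 7 + 2 = 9
2^(9 - 1) = 2^8 = 256
Verification: sum of C(9,k) for even k = 1 + 36 + 126 + 84 + 9 = 256
Result = 256


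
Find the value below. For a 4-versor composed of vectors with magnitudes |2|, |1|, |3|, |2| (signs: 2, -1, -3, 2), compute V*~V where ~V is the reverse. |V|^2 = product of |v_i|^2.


Each vector v_i has |v_i|^2 = s_i^2
Squared scales: 2^2 = 4, (-1)^2 = 1, (-3)^2 = 9, 2^2 = 4
|V|^2 = 4 * 1 * 9 * 4
= 144


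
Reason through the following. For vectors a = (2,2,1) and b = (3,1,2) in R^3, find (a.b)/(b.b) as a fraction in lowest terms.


Projection coefficient = (a . b) / (b . b)
a . b = 2*3 + 2*1 + 1*2
= 6 + 2 + 2 = 10
b . b = 3^2 + 1^2 + 2^2
= 9 + 1 + 4 = 14
Coefficient = 10/14
In lowest terms: 5/7


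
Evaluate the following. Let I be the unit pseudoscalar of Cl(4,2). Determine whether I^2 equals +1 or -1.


The pseudoscalar I = e1...e_n (product of all n generators) of Cl(p,q) satisfies I^2 = (-1)^(q + n(n-1)/2).
p = 4, q = 2, n = p + q = 6
n(n-1)/2 = 6 * 5 / 2 = 15
Exponent = q + n(n-1)/2 = 2 + 15 = 17
I^2 = (-1)^17 = -1


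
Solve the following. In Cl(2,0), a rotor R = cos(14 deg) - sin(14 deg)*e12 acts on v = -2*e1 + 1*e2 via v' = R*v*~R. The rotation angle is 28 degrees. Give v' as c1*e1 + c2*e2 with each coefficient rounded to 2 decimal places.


Rotor R = cos(14deg) - sin(14deg)*e12
Rotation angle theta = 2 * 14 = 28 degrees
v' = R*v*~R rotates v by theta.
cos(28deg) = 0.8829, sin(28deg) = 0.4695
v'_1 = -2*cos(28deg) - 1*sin(28deg)
= -2*0.8829 - 1*0.4695
= -2.24
v'_2 = -2*sin(28deg) + 1*cos(28deg)
= -2*0.4695 + 1*0.8829
= -0.06
v' = -2.24*e1 - 0.06*e2


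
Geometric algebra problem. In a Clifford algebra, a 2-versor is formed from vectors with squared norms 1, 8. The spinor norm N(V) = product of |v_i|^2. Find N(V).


Spinor norm N(V) = |v1|^2 * |v2|^2 * ... * |v2|^2
= 1 * 8
Running product: 1, 8
N(V) = 8


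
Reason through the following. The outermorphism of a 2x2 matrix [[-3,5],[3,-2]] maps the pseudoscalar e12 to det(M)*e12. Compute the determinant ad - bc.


The outermorphism of a linear map f sends e1^e2 to f(e1)^f(e2).
f(e1) = -3*e1 + 3*e2
f(e2) = 5*e1 - 2*e2
f(e1) ^ f(e2) = (-3*e1 + 3*e2) ^ (5*e1 - 2*e2)
= (-3)*(-2)*e12 + 3*5*e21
= (6 - 15)*e12
= -9*e12
Coefficient = -9


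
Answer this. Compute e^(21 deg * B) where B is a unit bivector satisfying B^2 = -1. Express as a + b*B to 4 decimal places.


For a unit bivector B with B^2 = -1, the exponential series gives
e^(theta*B) = cos(theta) + sin(theta)*B (the GA analogue of Euler's formula).
theta = 21 degrees = 0.366519 rad
cos(21 deg) = 0.9336
sin(21 deg) = 0.3584
exp(theta*B) = 0.9336 + 0.3584*B


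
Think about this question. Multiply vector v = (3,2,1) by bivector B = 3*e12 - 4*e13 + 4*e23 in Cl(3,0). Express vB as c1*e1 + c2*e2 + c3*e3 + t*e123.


vB has grade-1 (vector) and grade-3 (trivector) parts: vB = (v _| B) + (v ^ B).
Vector part <vB>_1:
  e1: -v2*b12 - v3*b13 = -(2)*(3) - (1)*(-4) = -2
  e2: v1*b12 - v3*b23 = (3)*(3) - (1)*(4) = 5
  e3: v1*b13 + v2*b23 = (3)*(-4) + (2)*(4) = -4
Trivector part <vB>_3:
  e123: v1*b23 - v2*b13 + v3*b12 = (3)*(4) - (2)*(-4) + (1)*(3) = 23
vB = -2*e1 + 5*e2 - 4*e3 + 23*e123


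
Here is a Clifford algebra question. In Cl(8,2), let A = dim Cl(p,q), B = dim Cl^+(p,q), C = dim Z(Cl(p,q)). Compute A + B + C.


n = 8 + 2 = 10
Total dim = 2^10 = 1024
Even subalgebra dim = 2^9 = 512
n is even, so center dim = 1
Sum = 1024 + 512 + 1 = 1537


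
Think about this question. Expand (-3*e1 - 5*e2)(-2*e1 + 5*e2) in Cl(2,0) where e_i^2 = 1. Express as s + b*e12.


Expand: (-3*e1 - 5*e2)(-2*e1 + 5*e2)
= (-3)*(-2)*e1e1 + (-3)*5*e1e2 + (-5)*(-2)*e2e1 + (-5)*5*e2e2
Using e1^2 = e2^2 = 1, e2e1 = -e1e2:
Scalar part s = (-3)*(-2) + (-5)*5 = 6 + (-25) = -19
Bivector part b = (-3)*5 - (-5)*(-2) = -15 - 10 = -25
uv = -19 - 25*e12


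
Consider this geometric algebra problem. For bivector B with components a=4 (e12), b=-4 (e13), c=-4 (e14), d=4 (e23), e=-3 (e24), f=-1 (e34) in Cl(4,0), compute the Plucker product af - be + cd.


Plucker relation: af - be + cd
a*f = 4*(-1) = -4
b*e = (-4)*(-3) = 12
c*d = (-4)*4 = -16
af - be + cd = -4 - 12 + (-16)
= -32


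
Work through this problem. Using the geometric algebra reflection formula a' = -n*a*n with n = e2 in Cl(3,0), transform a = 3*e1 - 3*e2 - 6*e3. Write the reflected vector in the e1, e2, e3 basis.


Reflection formula: a' = -n*a*n, with n = e2 (unit vector, n^2 = 1).
For reflection through hyperplane perp to e2:
The component along e2 flips sign, others stay.
a = (3, -3, -6)
a' = (3, 3, -6)
a' = 3*e1 + 3*e2 - 6*e3


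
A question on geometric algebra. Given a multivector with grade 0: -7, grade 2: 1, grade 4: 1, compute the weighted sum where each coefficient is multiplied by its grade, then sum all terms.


Grade-weighted sum = sum of grade_k * coefficient_k
0*(-7) = 0
2*1 = 2
4*1 = 4
Total = 0 + 2 + 4 = 6


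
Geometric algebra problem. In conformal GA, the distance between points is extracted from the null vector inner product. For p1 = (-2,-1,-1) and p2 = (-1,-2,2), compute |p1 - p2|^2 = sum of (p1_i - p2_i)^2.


p1 - p2 = (-1, 1, -3)
|p1 - p2|^2 = (-1)^2 + 1^2 + (-3)^2
= 1 + 1 + 9
= 11


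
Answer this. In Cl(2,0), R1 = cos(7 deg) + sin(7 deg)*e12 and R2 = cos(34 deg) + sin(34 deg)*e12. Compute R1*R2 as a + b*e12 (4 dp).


Same-plane rotors commute and their half-angles add:
R1*R2 = cos(a1 + a2) + sin(a1 + a2)*e12.
a1 + a2 = 7 + 34 = 41 deg
cos(41 deg) = 0.7547
sin(41 deg) = 0.6561
R1*R2 = 0.7547 + 0.6561*e12


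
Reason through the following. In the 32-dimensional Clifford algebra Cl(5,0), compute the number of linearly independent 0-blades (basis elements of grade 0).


Number of grade-k basis blades in Cl(p,q) with n = p + q is C(n, k).
n = 5 + 0 = 5
C(5, 0) = 5! / (0! * 5!)
= 120 / (1 * 120)
= 1


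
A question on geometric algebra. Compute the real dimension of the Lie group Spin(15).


Spin(n) double-covers SO(n); both have Lie algebra so(n) of dimension n(n-1)/2.
n = 15
n(n-1) = 15 * 14 = 210
dim Spin(15) = 210/2 = 105


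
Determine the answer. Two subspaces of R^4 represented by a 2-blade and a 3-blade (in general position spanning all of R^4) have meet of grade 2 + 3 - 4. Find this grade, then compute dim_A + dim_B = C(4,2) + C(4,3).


Meet grade = grade(A) + grade(B) - n
= 2 + 3 - 4 = 1
C(4,2) = 6
C(4,3) = 4
dim_A + dim_B = 6 + 4 = 10


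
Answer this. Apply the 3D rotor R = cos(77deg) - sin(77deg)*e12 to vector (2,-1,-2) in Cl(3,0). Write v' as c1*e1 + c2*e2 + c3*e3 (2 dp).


Rotor R = cos(77deg) - sin(77deg)*e12
Rotation angle theta = 2 * 77 = 154 degrees in the e12 plane (e1 -> e2).
The component perpendicular to the plane (e3) is invariant: v'_3 = v3 = -2.00
cos(154deg) = -0.8988, sin(154deg) = 0.4384
v'_1 = v1*cos(theta) - v2*sin(theta) = 2*(-0.8988) - (-1)*0.4384 = -1.36
v'_2 = v1*sin(theta) + v2*cos(theta) = 2*0.4384 + (-1)*(-0.8988) = 1.78
v' = -1.36*e1 + 1.78*e2 - 2.00*e3


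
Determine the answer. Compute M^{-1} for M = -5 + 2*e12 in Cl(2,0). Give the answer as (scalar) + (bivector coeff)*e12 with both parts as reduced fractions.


M = -5 + 2*e12, where e12^2 = -1.
Since M commutes with its reverse ~M = a - b*e12, M * ~M = a^2 - b^2*e12^2 = a^2 + b^2.
So M^{-1} = ~M / (a^2 + b^2) = (a - b*e12)/(a^2 + b^2).
a^2 + b^2 = 25 + 4 = 29
Scalar part = -5/29 = -5/29
Bivector coeff = -2/29 = -2/29
M^{-1} = -5/29 - 2/29*e12


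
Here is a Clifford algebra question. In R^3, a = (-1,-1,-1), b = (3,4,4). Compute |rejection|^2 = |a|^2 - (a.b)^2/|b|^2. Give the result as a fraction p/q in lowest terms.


|a|^2 = (-1)^2 + (-1)^2 + (-1)^2 = 3
|b|^2 = 3^2 + 4^2 + 4^2 = 41
a . b = (-1)*3 + (-1)*4 + (-1)*4 = -11
(a.b)^2 = (-11)^2 = 121
|rej|^2 = 3 - 121/41
= (123 - 121)/41
= 2/41
In lowest terms: 2/41


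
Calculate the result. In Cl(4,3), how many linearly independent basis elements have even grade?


Even subalgebra dimension = 2^(n-1)
n = 4 + 3 = 7
2^(7 - 1) = 2^6 = 64
Verification: sum of C(7,k) for even k = 1 + 21 + 35 + 7 = 64
Result = 64


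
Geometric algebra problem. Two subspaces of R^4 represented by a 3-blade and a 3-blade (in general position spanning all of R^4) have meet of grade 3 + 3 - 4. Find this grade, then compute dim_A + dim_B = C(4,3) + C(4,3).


Meet grade = grade(A) + grade(B) - n
= 3 + 3 - 4 = 2
C(4,3) = 4
C(4,3) = 4
dim_A + dim_B = 4 + 4 = 8


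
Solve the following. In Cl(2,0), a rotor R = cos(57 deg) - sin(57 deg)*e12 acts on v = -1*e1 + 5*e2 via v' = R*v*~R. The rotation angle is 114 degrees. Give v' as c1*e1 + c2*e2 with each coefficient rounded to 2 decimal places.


Rotor R = cos(57deg) - sin(57deg)*e12
Rotation angle theta = 2 * 57 = 114 degrees
v' = R*v*~R rotates v by theta.
cos(114deg) = -0.4067, sin(114deg) = 0.9135
v'_1 = -1*cos(114deg) - 5*sin(114deg)
= -1*(-0.4067) - 5*0.9135
= -4.16
v'_2 = -1*sin(114deg) + 5*cos(114deg)
= -1*0.9135 + 5*(-0.4067)
= -2.95
v' = -4.16*e1 - 2.95*e2


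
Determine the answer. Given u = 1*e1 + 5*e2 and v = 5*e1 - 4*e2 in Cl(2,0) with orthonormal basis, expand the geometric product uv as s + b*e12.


Expand: (1*e1 + 5*e2)(5*e1 - 4*e2)
= 1*5*e1e1 + 1*(-4)*e1e2 + 5*5*e2e1 + 5*(-4)*e2e2
Using e1^2 = e2^2 = 1, e2e1 = -e1e2:
Scalar part s = 1*5 + 5*(-4) = 5 + (-20) = -15
Bivector part b = 1*(-4) - 5*5 = -4 - 25 = -29
uv = -15 - 29*e12


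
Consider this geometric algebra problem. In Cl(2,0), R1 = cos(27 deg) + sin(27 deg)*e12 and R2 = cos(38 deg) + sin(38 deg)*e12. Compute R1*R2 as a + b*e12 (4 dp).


Same-plane rotors commute and their half-angles add:
R1*R2 = cos(a1 + a2) + sin(a1 + a2)*e12.
a1 + a2 = 27 + 38 = 65 deg
cos(65 deg) = 0.4226
sin(65 deg) = 0.9063
R1*R2 = 0.4226 + 0.9063*e12


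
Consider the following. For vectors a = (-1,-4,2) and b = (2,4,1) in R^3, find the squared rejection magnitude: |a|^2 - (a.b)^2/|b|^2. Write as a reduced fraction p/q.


|a|^2 = (-1)^2 + (-4)^2 + 2^2 = 21
|b|^2 = 2^2 + 4^2 + 1^2 = 21
a . b = (-1)*2 + (-4)*4 + 2*1 = -16
(a.b)^2 = (-16)^2 = 256
|rej|^2 = 21 - 256/21
= (441 - 256)/21
= 185/21
In lowest terms: 185/21


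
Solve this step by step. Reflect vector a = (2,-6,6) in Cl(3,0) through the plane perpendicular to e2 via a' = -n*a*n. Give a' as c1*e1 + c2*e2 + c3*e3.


Reflection formula: a' = -n*a*n, with n = e2 (unit vector, n^2 = 1).
For reflection through hyperplane perp to e2:
The component along e2 flips sign, others stay.
a = (2, -6, 6)
a' = (2, 6, 6)
a' = 2*e1 + 6*e2 + 6*e3


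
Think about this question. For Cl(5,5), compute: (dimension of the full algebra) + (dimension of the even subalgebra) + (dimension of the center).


n = 5 + 5 = 10
Total dim = 2^10 = 1024
Even subalgebra dim = 2^9 = 512
n is even, so center dim = 1
Sum = 1024 + 512 + 1 = 1537


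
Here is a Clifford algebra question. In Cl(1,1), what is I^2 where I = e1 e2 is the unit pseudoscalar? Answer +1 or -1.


The pseudoscalar I = e1...e_n (product of all n generators) of Cl(p,q) satisfies I^2 = (-1)^(q + n(n-1)/2).
p = 1, q = 1, n = p + q = 2
n(n-1)/2 = 2 * 1 / 2 = 1
Exponent = q + n(n-1)/2 = 1 + 1 = 2
I^2 = (-1)^2 = +1


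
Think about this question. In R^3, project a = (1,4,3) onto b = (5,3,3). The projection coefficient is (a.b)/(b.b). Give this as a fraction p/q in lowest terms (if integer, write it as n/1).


Projection coefficient = (a . b) / (b . b)
a . b = 1*5 + 4*3 + 3*3
= 5 + 12 + 9 = 26
b . b = 5^2 + 3^2 + 3^2
= 25 + 9 + 9 = 43
Coefficient = 26/43
In lowest terms: 26/43


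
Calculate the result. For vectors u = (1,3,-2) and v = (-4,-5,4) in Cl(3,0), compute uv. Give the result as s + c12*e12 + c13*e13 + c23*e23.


In Cl(3,0): e_i^2 = 1, e_ie_j = -e_je_i for i != j.
Scalar part = u . v = 1*(-4) + 3*(-5) + (-2)*4
= -4 + (-15) + (-8) = -27
e12 coeff = 1*(-5) - 3*(-4) = -5 - (-12) = 7
e13 coeff = 1*4 - (-2)*(-4) = 4 - 8 = -4
e23 coeff = 3*4 - (-2)*(-5) = 12 - 10 = 2
uv = -27 + 7*e12 - 4*e13 + 2*e23


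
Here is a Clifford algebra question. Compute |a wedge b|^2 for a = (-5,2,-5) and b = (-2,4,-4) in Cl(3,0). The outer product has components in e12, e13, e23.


a wedge b = (a1*b2 - a2*b1)*e12 + (a1*b3 - a3*b1)*e13 + (a2*b3 - a3*b2)*e23
e12 coeff: (-5)*4 - 2*(-2) = -20 - (-4) = -16
e13 coeff: (-5)*(-4) - (-5)*(-2) = 20 - 10 = 10
e23 coeff: 2*(-4) - (-5)*4 = -8 - (-20) = 12
|a wedge b|^2 = (-16)^2 + 10^2 + 12^2
= 256 + 100 + 144
= 500


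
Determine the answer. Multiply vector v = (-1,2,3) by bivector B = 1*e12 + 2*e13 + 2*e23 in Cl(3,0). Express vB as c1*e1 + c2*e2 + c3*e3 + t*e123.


vB has grade-1 (vector) and grade-3 (trivector) parts: vB = (v _| B) + (v ^ B).
Vector part <vB>_1:
  e1: -v2*b12 - v3*b13 = -(2)*(1) - (3)*(2) = -8
  e2: v1*b12 - v3*b23 = (-1)*(1) - (3)*(2) = -7
  e3: v1*b13 + v2*b23 = (-1)*(2) + (2)*(2) = 2
Trivector part <vB>_3:
  e123: v1*b23 - v2*b13 + v3*b12 = (-1)*(2) - (2)*(2) + (3)*(1) = -3
vB = -8*e1 - 7*e2 + 2*e3 - 3*e123


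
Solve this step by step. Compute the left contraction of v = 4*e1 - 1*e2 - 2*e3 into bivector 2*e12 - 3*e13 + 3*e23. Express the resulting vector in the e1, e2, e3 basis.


Left contraction v _| B = <vB>_1 (grade-1 part of the geometric product vB).
Using e1_|e12 = e2, e2_|e12 = -e1, e1_|e13 = e3, e3_|e13 = -e1, e2_|e23 = e3, e3_|e23 = -e2:
e1 coeff: -v2*b12 - v3*b13 = -(-1)*(2) - (-2)*(-3) = -4
e2 coeff: v1*b12 - v3*b23 = (4)*(2) - (-2)*(3) = 14
e3 coeff: v1*b13 + v2*b23 = (4)*(-3) + (-1)*(3) = -15
v _| B = -4*e1 + 14*e2 - 15*e3


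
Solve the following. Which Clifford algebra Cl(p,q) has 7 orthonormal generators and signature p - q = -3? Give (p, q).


We need p + q = 7 and p - q = -3.
Adding: 2p = 7 + (-3) = 4, so p = 2.
Then q = 7 - 2 = 5.
(p, q) = (2, 5)


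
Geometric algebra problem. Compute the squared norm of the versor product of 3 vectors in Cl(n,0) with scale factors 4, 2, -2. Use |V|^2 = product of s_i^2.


Each vector v_i has |v_i|^2 = s_i^2
Squared scales: 4^2 = 16, 2^2 = 4, (-2)^2 = 4
|V|^2 = 16 * 4 * 4
= 256


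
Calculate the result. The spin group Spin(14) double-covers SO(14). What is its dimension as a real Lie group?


Spin(n) double-covers SO(n); both have Lie algebra so(n) of dimension n(n-1)/2.
n = 14
n(n-1) = 14 * 13 = 182
dim Spin(14) = 182/2 = 91


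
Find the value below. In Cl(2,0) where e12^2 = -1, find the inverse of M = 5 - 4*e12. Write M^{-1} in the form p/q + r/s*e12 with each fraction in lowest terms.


M = 5 - 4*e12, where e12^2 = -1.
Since M commutes with its reverse ~M = a - b*e12, M * ~M = a^2 - b^2*e12^2 = a^2 + b^2.
So M^{-1} = ~M / (a^2 + b^2) = (a - b*e12)/(a^2 + b^2).
a^2 + b^2 = 25 + 16 = 41
Scalar part = 5/41 = 5/41
Bivector coeff = 4/41 = 4/41
M^{-1} = 5/41 + 4/41*e12


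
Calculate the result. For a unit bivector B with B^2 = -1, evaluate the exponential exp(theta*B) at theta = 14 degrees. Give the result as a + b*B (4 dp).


For a unit bivector B with B^2 = -1, the exponential series gives
e^(theta*B) = cos(theta) + sin(theta)*B (the GA analogue of Euler's formula).
theta = 14 degrees = 0.244346 rad
cos(14 deg) = 0.9703
sin(14 deg) = 0.2419
exp(theta*B) = 0.9703 + 0.2419*B


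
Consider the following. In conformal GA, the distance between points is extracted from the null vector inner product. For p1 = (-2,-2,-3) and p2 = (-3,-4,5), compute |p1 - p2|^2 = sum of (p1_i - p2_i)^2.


p1 - p2 = (1, 2, -8)
|p1 - p2|^2 = 1^2 + 2^2 + (-8)^2
= 1 + 4 + 64
= 69


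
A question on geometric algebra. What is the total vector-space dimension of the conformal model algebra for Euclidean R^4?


The conformal model of R^4 uses Cl(5,1): the 4 Euclidean generators plus two extra orthogonal generators e+ (e+^2 = +1) and e- (e-^2 = -1), from which the null vectors e0, einf are built.
Number of generators m = 4 + 2 = 6.
dim Cl(p,q) = 2^m = 2^6 = 64


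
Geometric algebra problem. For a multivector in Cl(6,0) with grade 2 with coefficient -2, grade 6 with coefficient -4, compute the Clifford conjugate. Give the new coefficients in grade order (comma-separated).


Clifford conjugate sign for grade k: (-1)^(k(k+1)/2)
Grade 2: (-1)^(2*3/2) = (-1)^3 = -1, coeff -2 -> 2
Grade 6: (-1)^(6*7/2) = (-1)^21 = -1, coeff -4 -> 4
Conjugated coefficients: 2, 4


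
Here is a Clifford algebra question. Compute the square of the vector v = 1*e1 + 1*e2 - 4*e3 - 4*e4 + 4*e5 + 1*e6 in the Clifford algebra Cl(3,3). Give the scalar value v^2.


v^2 = sum of c_i^2 * e_i^2
Positive signature terms (e_i^2 = +1): 1^2 + 1^2 + (-4)^2 = 18
Negative signature terms (e_j^2 = -1): (-4)^2 + 4^2 + 1^2 = 33
v^2 = 18 - 33 = -15


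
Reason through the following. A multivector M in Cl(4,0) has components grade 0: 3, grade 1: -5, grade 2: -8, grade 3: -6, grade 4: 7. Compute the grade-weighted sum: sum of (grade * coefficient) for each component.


Grade-weighted sum = sum of grade_k * coefficient_k
0*3 = 0
1*(-5) = -5
2*(-8) = -16
3*(-6) = -18
4*7 = 28
Total = 0 + (-5) + (-16) + (-18) + 28 = -11


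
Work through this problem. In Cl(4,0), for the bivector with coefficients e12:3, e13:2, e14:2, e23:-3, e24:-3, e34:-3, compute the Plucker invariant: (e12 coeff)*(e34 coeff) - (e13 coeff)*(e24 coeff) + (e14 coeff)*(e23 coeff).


Plucker relation: af - be + cd
a*f = 3*(-3) = -9
b*e = 2*(-3) = -6
c*d = 2*(-3) = -6
af - be + cd = -9 - (-6) + (-6)
= -9


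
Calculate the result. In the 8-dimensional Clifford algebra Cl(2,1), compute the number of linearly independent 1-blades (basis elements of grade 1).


Number of grade-k basis blades in Cl(p,q) with n = p + q is C(n, k).
n = 2 + 1 = 3
C(3, 1) = 3! / (1! * 2!)
= 6 / (1 * 2)
= 3


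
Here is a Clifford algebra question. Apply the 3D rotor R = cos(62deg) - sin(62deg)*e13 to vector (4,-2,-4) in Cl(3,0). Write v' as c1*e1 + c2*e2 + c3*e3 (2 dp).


Rotor R = cos(62deg) - sin(62deg)*e13
Rotation angle theta = 2 * 62 = 124 degrees in the e13 plane (e1 -> e3).
The component perpendicular to the plane (e2) is invariant: v'_2 = v2 = -2.00
cos(124deg) = -0.5592, sin(124deg) = 0.8290
v'_1 = v1*cos(theta) - v3*sin(theta) = 4*(-0.5592) - (-4)*0.8290 = 1.08
v'_3 = v1*sin(theta) + v3*cos(theta) = 4*0.8290 + (-4)*(-0.5592) = 5.55
v' = 1.08*e1 - 2.00*e2 + 5.55*e3


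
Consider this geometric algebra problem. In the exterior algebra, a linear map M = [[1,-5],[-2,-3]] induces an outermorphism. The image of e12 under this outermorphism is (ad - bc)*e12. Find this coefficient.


The outermorphism of a linear map f sends e1^e2 to f(e1)^f(e2).
f(e1) = 1*e1 - 2*e2
f(e2) = -5*e1 - 3*e2
f(e1) ^ f(e2) = (1*e1 - 2*e2) ^ (-5*e1 - 3*e2)
= 1*(-3)*e12 + (-2)*(-5)*e21
= (-3 - 10)*e12
= -13*e12
Coefficient = -13


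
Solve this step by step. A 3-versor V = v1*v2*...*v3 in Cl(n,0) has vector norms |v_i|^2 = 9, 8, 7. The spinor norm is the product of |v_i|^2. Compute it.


Spinor norm N(V) = |v1|^2 * |v2|^2 * ... * |v3|^2
= 9 * 8 * 7
Running product: 9, 72, 504
N(V) = 504


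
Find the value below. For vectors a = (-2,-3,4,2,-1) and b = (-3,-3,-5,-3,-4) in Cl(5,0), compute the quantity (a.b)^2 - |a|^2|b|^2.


a . b = (-2)*(-3) + (-3)*(-3) + 4*(-5) + 2*(-3) + (-1)*(-4)
= 6 + 9 + (-20) + (-6) + 4 = -7
|a|^2 = (-2)^2 + (-3)^2 + 4^2 + 2^2 + (-1)^2 = 34
|b|^2 = (-3)^2 + (-3)^2 + (-5)^2 + (-3)^2 + (-4)^2 = 68
(a.b)^2 = (-7)^2 = 49
|a|^2 * |b|^2 = 34 * 68 = 2312
Result = 49 - 2312 = -2263


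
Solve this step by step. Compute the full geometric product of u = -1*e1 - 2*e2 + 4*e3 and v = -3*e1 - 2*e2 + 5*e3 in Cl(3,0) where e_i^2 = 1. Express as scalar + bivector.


In Cl(3,0): e_i^2 = 1, e_ie_j = -e_je_i for i != j.
Scalar part = u . v = (-1)*(-3) + (-2)*(-2) + 4*5
= 3 + 4 + 20 = 27
e12 coeff = (-1)*(-2) - (-2)*(-3) = 2 - 6 = -4
e13 coeff = (-1)*5 - 4*(-3) = -5 - (-12) = 7
e23 coeff = (-2)*5 - 4*(-2) = -10 - (-8) = -2
uv = 27 - 4*e12 + 7*e13 - 2*e23


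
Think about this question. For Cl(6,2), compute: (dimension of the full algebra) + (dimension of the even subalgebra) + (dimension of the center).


n = 6 + 2 = 8
Total dim = 2^8 = 256
Even subalgebra dim = 2^7 = 128
n is even, so center dim = 1
Sum = 256 + 128 + 1 = 385


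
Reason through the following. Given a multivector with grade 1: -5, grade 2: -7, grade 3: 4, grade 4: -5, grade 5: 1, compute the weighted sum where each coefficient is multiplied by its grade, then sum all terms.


Grade-weighted sum = sum of grade_k * coefficient_k
1*(-5) = -5
2*(-7) = -14
3*4 = 12
4*(-5) = -20
5*1 = 5
Total = -5 + (-14) + 12 + (-20) + 5 = -22


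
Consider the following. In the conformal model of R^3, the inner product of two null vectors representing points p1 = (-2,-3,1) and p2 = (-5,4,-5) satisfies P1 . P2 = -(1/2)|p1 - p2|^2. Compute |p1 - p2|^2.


p1 - p2 = (3, -7, 6)
|p1 - p2|^2 = 3^2 + (-7)^2 + 6^2
= 9 + 49 + 36
= 94


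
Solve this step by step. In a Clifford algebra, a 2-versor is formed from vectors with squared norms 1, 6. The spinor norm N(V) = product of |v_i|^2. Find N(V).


Spinor norm N(V) = |v1|^2 * |v2|^2 * ... * |v2|^2
= 1 * 6
Running product: 1, 6
N(V) = 6


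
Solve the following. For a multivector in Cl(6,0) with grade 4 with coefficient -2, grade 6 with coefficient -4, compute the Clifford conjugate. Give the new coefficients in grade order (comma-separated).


Clifford conjugate sign for grade k: (-1)^(k(k+1)/2)
Grade 4: (-1)^(4*5/2) = (-1)^10 = 1, coeff -2 -> -2
Grade 6: (-1)^(6*7/2) = (-1)^21 = -1, coeff -4 -> 4
Conjugated coefficients: -2, 4


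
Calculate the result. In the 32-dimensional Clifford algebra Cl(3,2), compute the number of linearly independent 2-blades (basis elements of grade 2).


Number of grade-k basis blades in Cl(p,q) with n = p + q is C(n, k).
n = 3 + 2 = 5
C(5, 2) = 5! / (2! * 3!)
= 120 / (2 * 6)
= 10
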